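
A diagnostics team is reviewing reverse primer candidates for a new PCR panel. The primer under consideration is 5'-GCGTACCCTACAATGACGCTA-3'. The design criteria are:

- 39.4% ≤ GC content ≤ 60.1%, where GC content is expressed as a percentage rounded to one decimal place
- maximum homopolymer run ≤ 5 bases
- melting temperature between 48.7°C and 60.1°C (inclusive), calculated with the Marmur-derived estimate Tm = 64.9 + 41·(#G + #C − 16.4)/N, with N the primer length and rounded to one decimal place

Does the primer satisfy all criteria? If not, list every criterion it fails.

Meets all criteria.

Base counts: A=6, T=4, G=4, C=7 (length 21).
GC content: GC 11/21 = 52.4% ✓
homopolymer run: longest run = 3 ✓
Tm: Tm = 64.9 + 41·(11 − 16.4)/21 = 54.4°C ✓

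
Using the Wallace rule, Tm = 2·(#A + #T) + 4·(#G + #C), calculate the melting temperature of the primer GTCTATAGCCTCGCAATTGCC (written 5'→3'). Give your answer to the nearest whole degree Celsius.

Base counts: A=4, T=6, G=4, C=7 (length 21).
Tm = 2·(4+6) + 4·(4+7) = 2·10 + 4·11 = 20 + 44 = 64°C.

64°C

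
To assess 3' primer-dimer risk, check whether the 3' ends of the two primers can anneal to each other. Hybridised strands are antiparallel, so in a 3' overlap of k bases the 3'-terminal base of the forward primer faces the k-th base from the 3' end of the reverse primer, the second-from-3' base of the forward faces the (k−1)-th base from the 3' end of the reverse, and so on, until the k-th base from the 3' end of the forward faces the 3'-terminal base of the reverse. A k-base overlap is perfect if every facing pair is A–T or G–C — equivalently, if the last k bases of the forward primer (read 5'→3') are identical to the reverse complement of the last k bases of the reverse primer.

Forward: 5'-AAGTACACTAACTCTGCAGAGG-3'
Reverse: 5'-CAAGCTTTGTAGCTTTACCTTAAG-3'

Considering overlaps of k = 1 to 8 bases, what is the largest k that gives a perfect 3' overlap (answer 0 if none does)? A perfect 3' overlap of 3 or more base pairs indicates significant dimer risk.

Longest perfect overlap: 0 complementary base pairs; below the dimer-risk threshold (threshold 3).

Last 8 bases (5'→3') — forward …TGCAGAGG, reverse …ACCTTAAG.
Reverse complement of the reverse primer's last 8 bases: CTTAAGGT; its first k bases are the reverse complement of the reverse primer's last k bases, so a perfect k-base overlap needs the forward primer's last k bases to equal them.
Comparing (forward last k vs required): k=1: G vs C ✗; k=2: GG vs CT ✗; k=3: AGG vs CTT ✗; k=4: GAGG vs CTTA ✗; k=5: AGAGG vs CTTAA ✗; k=6: CAGAGG vs CTTAAG ✗; k=7: GCAGAGG vs CTTAAGG ✗; k=8: TGCAGAGG vs CTTAAGGT ✗.
No overlap length from 1 to 8 is perfect, so the longest perfect 3' overlap is 0.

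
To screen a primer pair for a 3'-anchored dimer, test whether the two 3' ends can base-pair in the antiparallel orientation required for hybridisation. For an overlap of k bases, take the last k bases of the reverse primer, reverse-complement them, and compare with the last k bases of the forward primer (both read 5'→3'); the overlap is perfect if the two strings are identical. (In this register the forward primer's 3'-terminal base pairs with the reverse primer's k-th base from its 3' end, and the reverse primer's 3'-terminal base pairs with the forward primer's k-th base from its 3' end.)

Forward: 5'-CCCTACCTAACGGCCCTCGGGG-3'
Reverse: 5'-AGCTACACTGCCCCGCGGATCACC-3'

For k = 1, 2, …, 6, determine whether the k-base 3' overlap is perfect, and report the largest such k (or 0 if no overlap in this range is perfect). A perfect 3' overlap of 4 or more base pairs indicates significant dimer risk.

Last 6 bases (5'→3') — forward …TCGGGG, reverse …ATCACC.
Reverse complement of the reverse primer's last 6 bases: GGTGAT; its first k bases are the reverse complement of the reverse primer's last k bases, so a perfect k-base overlap needs the forward primer's last k bases to equal them.
Comparing (forward last k vs required): k=1: G vs G ✓; k=2: GG vs GG ✓; k=3: GGG vs GGT ✗; k=4: GGGG vs GGTG ✗; k=5: CGGGG vs GGTGA ✗; k=6: TCGGGG vs GGTGAT ✗.
Perfect overlaps at k = 1, 2; the largest is 2.

Longest perfect overlap: 2 complementary base pairs; below the dimer-risk threshold (threshold 4).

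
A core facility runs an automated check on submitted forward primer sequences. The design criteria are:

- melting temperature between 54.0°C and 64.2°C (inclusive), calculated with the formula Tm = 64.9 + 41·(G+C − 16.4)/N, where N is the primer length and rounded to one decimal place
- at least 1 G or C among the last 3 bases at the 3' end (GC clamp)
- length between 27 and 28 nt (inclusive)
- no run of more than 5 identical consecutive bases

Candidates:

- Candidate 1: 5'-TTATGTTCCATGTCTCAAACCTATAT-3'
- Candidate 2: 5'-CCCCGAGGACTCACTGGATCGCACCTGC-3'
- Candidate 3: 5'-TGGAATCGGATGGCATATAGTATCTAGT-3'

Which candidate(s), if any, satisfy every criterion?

Candidate 3 only.

Candidate 1 (26 nt, A=7 T=11 G=2 C=6): Tm = 64.9 + 41·(8 − 16.4)/26 = 51.7°C, outside 54.0–64.2°C ✗; 3' end TAT has 0 G/C, need ≥1 ✗; length 26, outside 27–28 ✗; longest run = 3 ✓ — fails.
Candidate 2 (28 nt, A=5 T=4 G=7 C=12): Tm = 64.9 + 41·(19 − 16.4)/28 = 68.7°C, outside 54.0–64.2°C ✗; 3' end TGC has 2 G/C ✓; length 28 ✓; longest run = 4 ✓ — fails.
Candidate 3 (28 nt, A=8 T=9 G=8 C=3): Tm = 64.9 + 41·(11 − 16.4)/28 = 57.0°C ✓; 3' end AGT has 1 G/C ✓; length 28 ✓; longest run = 2 ✓ — passes.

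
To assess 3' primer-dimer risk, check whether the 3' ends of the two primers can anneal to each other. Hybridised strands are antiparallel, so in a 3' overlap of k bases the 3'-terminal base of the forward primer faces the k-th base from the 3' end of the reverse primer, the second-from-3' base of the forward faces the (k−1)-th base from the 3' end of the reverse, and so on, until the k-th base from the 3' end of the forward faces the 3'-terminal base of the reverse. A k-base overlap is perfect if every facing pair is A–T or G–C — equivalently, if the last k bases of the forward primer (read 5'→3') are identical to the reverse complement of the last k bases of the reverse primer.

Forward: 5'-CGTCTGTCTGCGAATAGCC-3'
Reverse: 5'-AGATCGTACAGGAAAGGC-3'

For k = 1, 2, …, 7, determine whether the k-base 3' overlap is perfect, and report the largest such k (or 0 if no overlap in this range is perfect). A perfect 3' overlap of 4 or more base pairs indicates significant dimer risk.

Longest perfect overlap: 3 complementary base pairs; below the dimer-risk threshold (threshold 4).

Last 7 bases (5'→3') — forward …AATAGCC, reverse …GAAAGGC.
Reverse complement of the reverse primer's last 7 bases: GCCTTTC; its first k bases are the reverse complement of the reverse primer's last k bases, so a perfect k-base overlap needs the forward primer's last k bases to equal them.
Comparing (forward last k vs required): k=1: C vs G ✗; k=2: CC vs GC ✗; k=3: GCC vs GCC ✓; k=4: AGCC vs GCCT ✗; k=5: TAGCC vs GCCTT ✗; k=6: ATAGCC vs GCCTTT ✗; k=7: AATAGCC vs GCCTTTC ✗.
Only k = 3 is perfect, so the longest perfect 3' overlap is 3.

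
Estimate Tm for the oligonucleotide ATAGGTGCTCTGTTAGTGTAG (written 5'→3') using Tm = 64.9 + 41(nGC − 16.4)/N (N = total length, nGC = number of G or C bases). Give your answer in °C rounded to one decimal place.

50.5°C

Base counts: A=4, T=8, G=7, C=2; G+C = 9, N = 21.
Tm = 64.9 + 41·(9 − 16.4)/21 = 64.9 + -303.40/21 = 50.5°C.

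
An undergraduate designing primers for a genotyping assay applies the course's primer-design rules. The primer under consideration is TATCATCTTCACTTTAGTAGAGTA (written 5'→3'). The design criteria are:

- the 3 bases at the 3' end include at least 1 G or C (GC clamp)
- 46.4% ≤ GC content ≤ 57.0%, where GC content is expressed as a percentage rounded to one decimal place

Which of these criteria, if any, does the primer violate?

Fails: GC content.

Base counts: A=7, T=10, G=3, C=4 (length 24).
GC clamp: 3' end GTA has 1 G/C ✓
GC content: GC 7/24 = 29.2%, outside 46.4–57.0% ✗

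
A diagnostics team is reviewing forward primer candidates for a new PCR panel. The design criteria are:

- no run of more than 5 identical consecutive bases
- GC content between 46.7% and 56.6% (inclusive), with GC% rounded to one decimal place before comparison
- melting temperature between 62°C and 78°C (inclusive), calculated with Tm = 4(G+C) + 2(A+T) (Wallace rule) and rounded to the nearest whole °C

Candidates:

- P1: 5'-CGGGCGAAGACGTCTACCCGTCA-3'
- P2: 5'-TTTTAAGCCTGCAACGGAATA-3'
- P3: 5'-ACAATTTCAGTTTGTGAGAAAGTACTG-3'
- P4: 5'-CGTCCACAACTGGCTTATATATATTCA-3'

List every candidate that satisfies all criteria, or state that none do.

None of the candidates satisfy all criteria.

P1 (23 nt, A=5 T=3 G=7 C=8): longest run = 3 ✓; GC 15/23 = 65.2%, outside 46.7–56.6% ✗; Tm = 2·8 + 4·15 = 76°C ✓ — fails.
P2 (21 nt, A=7 T=6 G=4 C=4): longest run = 4 ✓; GC 8/21 = 38.1%, outside 46.7–56.6% ✗; Tm = 2·13 + 4·8 = 58°C, outside 62–78°C ✗ — fails.
P3 (27 nt, A=9 T=9 G=6 C=3): longest run = 3 ✓; GC 9/27 = 33.3%, outside 46.7–56.6% ✗; Tm = 2·18 + 4·9 = 72°C ✓ — fails.
P4 (27 nt, A=8 T=9 G=3 C=7): longest run = 2 ✓; GC 10/27 = 37.0%, outside 46.7–56.6% ✗; Tm = 2·17 + 4·10 = 74°C ✓ — fails.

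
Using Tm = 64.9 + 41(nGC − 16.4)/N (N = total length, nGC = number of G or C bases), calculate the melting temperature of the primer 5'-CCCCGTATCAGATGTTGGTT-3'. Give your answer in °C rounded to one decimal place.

Base counts: A=3, T=7, G=5, C=5; G+C = 10, N = 20.
Tm = 64.9 + 41·(10 − 16.4)/20 = 64.9 + -262.40/20 = 51.8°C.

51.8°C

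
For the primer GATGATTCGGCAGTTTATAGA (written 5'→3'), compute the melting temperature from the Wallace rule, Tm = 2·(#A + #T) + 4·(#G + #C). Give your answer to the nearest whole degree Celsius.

Base counts: A=6, T=7, G=6, C=2 (length 21).
Tm = 2·(6+7) + 4·(6+2) = 2·13 + 4·8 = 26 + 32 = 58°C.

58°C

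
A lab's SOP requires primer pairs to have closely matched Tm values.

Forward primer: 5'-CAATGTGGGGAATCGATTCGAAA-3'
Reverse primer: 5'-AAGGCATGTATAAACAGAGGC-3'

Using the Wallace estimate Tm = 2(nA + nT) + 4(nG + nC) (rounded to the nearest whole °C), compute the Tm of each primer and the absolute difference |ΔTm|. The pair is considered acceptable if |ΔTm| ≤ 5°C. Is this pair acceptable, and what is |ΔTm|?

|ΔTm| = 6°C; the pair is not acceptable.

Forward: A=8 T=5 G=7 C=3 → Tm = 2·13 + 4·10 = 66°C.
Reverse: A=9 T=3 G=6 C=3 → Tm = 2·12 + 4·9 = 60°C.
|ΔTm| = |66 − 60| = 6°C, > 5°C.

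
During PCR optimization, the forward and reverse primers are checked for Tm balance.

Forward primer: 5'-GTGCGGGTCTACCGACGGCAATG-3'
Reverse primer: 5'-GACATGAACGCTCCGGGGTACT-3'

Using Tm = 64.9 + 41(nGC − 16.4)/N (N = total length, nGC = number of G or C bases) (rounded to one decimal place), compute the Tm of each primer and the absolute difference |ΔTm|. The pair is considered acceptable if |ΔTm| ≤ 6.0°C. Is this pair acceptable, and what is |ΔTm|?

|ΔTm| = 3.8°C; the pair is acceptable.

Forward: G+C = 15, N = 23 → Tm = 64.9 + 41·(15 − 16.4)/23 = 62.4°C.
Reverse: G+C = 13, N = 22 → Tm = 64.9 + 41·(13 − 16.4)/22 = 58.6°C.
|ΔTm| = |62.4 − 58.6| = 3.8°C, ≤ 6.0°C.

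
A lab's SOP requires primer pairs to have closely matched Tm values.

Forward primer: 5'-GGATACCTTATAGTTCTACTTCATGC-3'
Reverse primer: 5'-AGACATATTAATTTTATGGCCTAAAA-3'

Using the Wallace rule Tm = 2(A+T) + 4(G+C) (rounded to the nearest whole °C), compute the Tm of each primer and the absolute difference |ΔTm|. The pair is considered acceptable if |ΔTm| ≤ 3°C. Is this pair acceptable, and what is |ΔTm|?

Forward: A=6 T=10 G=4 C=6 → Tm = 2·16 + 4·10 = 72°C.
Reverse: A=11 T=9 G=3 C=3 → Tm = 2·20 + 4·6 = 64°C.
|ΔTm| = |72 − 64| = 8°C, > 3°C.

|ΔTm| = 8°C; the pair is not acceptable.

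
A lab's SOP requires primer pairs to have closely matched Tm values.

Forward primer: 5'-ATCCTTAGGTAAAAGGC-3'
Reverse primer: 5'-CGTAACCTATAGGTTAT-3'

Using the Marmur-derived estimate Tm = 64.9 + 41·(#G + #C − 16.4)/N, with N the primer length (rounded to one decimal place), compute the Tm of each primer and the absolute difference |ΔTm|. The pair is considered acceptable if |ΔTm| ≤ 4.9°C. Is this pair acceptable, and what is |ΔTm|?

Forward: G+C = 7, N = 17 → Tm = 64.9 + 41·(7 − 16.4)/17 = 42.2°C.
Reverse: G+C = 6, N = 17 → Tm = 64.9 + 41·(6 − 16.4)/17 = 39.8°C.
|ΔTm| = |42.2 − 39.8| = 2.4°C, ≤ 4.9°C.

|ΔTm| = 2.4°C; the pair is acceptable.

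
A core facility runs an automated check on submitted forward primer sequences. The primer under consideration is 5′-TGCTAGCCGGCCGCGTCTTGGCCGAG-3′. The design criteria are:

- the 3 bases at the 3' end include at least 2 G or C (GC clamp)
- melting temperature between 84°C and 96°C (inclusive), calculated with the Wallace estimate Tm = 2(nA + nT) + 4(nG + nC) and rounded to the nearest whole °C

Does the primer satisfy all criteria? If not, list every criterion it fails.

Meets all criteria.

Base counts: A=2, T=5, G=10, C=9 (length 26).
GC clamp: 3' end GAG has 2 G/C ✓
Tm: Tm = 2·7 + 4·19 = 90°C ✓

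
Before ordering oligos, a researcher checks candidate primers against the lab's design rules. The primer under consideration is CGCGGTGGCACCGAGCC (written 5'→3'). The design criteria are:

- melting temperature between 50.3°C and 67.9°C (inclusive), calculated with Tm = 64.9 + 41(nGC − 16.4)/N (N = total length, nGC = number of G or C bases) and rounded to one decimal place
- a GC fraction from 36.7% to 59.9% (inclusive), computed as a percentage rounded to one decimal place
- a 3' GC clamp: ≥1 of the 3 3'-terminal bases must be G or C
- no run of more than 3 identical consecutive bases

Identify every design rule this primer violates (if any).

Fails: GC content.

Base counts: A=2, T=1, G=7, C=7 (length 17).
Tm: Tm = 64.9 + 41·(14 − 16.4)/17 = 59.1°C ✓
GC content: GC 14/17 = 82.4%, outside 36.7–59.9% ✗
GC clamp: 3' end GCC has 3 G/C ✓
homopolymer run: longest run = 2 ✓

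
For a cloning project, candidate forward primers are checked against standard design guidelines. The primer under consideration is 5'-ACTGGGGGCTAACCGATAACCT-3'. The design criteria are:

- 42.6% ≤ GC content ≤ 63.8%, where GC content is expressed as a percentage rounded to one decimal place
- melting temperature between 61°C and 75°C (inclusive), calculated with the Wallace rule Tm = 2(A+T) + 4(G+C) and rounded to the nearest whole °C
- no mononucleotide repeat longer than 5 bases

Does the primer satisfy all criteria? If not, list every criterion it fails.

Meets all criteria.

Base counts: A=6, T=4, G=6, C=6 (length 22).
GC content: GC 12/22 = 54.5% ✓
Tm: Tm = 2·10 + 4·12 = 68°C ✓
homopolymer run: longest run = 5 ✓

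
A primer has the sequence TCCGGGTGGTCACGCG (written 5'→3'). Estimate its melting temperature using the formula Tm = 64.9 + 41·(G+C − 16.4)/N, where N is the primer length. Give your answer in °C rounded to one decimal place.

53.6°C

Base counts: A=1, T=3, G=7, C=5; G+C = 12, N = 16.
Tm = 64.9 + 41·(12 − 16.4)/16 = 64.9 + -180.40/16 = 53.6°C.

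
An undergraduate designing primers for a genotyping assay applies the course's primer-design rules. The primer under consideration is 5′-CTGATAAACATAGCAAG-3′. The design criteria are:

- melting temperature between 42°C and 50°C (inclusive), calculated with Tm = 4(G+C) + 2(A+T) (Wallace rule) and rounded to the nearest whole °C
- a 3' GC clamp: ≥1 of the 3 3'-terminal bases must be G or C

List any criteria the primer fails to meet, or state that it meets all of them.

Meets all criteria.

Base counts: A=8, T=3, G=3, C=3 (length 17).
Tm: Tm = 2·11 + 4·6 = 46°C ✓
GC clamp: 3' end AAG has 1 G/C ✓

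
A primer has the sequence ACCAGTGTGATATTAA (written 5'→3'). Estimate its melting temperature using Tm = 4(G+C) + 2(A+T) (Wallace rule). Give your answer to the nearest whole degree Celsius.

Base counts: A=6, T=5, G=3, C=2 (length 16).
Tm = 2·(6+5) + 4·(3+2) = 2·11 + 4·5 = 22 + 20 = 42°C.

42°C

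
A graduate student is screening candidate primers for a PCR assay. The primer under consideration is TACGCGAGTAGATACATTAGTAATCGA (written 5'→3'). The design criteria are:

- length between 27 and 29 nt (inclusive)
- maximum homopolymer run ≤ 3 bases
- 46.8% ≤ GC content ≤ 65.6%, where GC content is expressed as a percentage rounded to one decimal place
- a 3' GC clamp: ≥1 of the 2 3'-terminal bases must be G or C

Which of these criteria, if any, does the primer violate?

Base counts: A=10, T=7, G=6, C=4 (length 27).
length: length 27 ✓
homopolymer run: longest run = 2 ✓
GC content: GC 10/27 = 37.0%, outside 46.8–65.6% ✗
GC clamp: 3' end GA has 1 G/C ✓

Fails: GC content.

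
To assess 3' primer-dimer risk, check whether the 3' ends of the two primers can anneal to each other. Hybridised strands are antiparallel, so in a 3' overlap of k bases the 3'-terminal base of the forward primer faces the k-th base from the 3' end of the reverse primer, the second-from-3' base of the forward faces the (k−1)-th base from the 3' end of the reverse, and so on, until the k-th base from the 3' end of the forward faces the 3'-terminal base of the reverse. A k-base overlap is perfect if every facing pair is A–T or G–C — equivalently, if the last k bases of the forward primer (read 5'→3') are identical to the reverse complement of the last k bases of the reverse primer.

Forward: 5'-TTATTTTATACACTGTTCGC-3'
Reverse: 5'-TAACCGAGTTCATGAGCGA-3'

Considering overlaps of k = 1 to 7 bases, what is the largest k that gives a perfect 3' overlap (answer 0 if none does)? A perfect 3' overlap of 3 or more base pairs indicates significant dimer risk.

Longest perfect overlap: 4 complementary base pairs; significant dimer risk (threshold 3).

Last 7 bases (5'→3') — forward …TGTTCGC, reverse …TGAGCGA.
Reverse complement of the reverse primer's last 7 bases: TCGCTCA; its first k bases are the reverse complement of the reverse primer's last k bases, so a perfect k-base overlap needs the forward primer's last k bases to equal them.
Comparing (forward last k vs required): k=1: C vs T ✗; k=2: GC vs TC ✗; k=3: CGC vs TCG ✗; k=4: TCGC vs TCGC ✓; k=5: TTCGC vs TCGCT ✗; k=6: GTTCGC vs TCGCTC ✗; k=7: TGTTCGC vs TCGCTCA ✗.
Only k = 4 is perfect, so the longest perfect 3' overlap is 4.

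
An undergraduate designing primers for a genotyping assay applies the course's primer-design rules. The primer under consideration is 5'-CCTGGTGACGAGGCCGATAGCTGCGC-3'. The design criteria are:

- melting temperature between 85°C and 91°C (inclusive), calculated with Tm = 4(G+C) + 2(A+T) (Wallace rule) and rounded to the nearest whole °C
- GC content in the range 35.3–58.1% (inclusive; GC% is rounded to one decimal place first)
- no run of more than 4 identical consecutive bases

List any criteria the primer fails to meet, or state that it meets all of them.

Base counts: A=4, T=4, G=10, C=8 (length 26).
Tm: Tm = 2·8 + 4·18 = 88°C ✓
GC content: GC 18/26 = 69.2%, outside 35.3–58.1% ✗
homopolymer run: longest run = 2 ✓

Fails: GC content.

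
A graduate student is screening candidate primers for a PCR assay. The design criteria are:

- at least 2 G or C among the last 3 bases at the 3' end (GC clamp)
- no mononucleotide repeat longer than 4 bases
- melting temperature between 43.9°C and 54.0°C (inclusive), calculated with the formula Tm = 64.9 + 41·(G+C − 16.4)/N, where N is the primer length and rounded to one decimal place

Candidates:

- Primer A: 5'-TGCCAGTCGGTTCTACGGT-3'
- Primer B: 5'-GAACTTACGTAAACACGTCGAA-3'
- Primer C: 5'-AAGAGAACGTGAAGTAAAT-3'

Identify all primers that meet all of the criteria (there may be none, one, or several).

Primer A (19 nt, A=2 T=6 G=6 C=5): 3' end GGT has 2 G/C ✓; longest run = 2 ✓; Tm = 64.9 + 41·(11 − 16.4)/19 = 53.2°C ✓ — passes.
Primer B (22 nt, A=9 T=4 G=4 C=5): 3' end GAA has 1 G/C, need ≥2 ✗; longest run = 3 ✓; Tm = 64.9 + 41·(9 − 16.4)/22 = 51.1°C ✓ — fails.
Primer C (19 nt, A=10 T=3 G=5 C=1): 3' end AAT has 0 G/C, need ≥2 ✗; longest run = 3 ✓; Tm = 64.9 + 41·(6 − 16.4)/19 = 42.5°C, outside 43.9–54.0°C ✗ — fails.

Primer A only.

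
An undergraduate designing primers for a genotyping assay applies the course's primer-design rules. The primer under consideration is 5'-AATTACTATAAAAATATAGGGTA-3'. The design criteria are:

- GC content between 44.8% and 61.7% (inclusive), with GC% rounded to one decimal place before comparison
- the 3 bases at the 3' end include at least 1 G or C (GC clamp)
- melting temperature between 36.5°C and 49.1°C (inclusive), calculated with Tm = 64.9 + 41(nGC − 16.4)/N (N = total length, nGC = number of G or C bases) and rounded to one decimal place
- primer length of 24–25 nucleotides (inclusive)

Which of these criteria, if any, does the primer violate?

Base counts: A=12, T=7, G=3, C=1 (length 23).
GC content: GC 4/23 = 17.4%, outside 44.8–61.7% ✗
GC clamp: 3' end GTA has 1 G/C ✓
Tm: Tm = 64.9 + 41·(4 − 16.4)/23 = 42.8°C ✓
length: length 23, outside 24–25 ✗

Fails: GC content, length.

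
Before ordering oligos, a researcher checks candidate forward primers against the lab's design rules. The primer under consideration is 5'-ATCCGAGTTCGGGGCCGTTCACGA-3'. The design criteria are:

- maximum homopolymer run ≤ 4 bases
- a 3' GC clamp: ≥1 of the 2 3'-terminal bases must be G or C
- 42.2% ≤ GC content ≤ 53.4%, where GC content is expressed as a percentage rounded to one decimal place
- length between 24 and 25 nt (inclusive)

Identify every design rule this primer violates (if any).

Base counts: A=4, T=5, G=8, C=7 (length 24).
homopolymer run: longest run = 4 ✓
GC clamp: 3' end GA has 1 G/C ✓
GC content: GC 15/24 = 62.5%, outside 42.2–53.4% ✗
length: length 24 ✓

Fails: GC content.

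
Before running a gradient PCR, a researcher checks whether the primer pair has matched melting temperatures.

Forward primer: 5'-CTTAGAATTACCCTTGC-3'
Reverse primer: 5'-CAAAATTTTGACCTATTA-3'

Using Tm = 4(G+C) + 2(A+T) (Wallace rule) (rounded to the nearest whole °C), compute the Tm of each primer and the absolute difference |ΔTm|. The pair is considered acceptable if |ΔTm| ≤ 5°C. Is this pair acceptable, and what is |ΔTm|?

|ΔTm| = 4°C; the pair is acceptable.

Forward: A=4 T=6 G=2 C=5 → Tm = 2·10 + 4·7 = 48°C.
Reverse: A=7 T=7 G=1 C=3 → Tm = 2·14 + 4·4 = 44°C.
|ΔTm| = |48 − 44| = 4°C, ≤ 5°C.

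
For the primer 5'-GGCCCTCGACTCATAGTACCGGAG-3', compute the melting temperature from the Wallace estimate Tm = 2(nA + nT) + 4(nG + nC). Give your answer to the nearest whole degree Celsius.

78°C

Base counts: A=5, T=4, G=7, C=8 (length 24).
Tm = 2·(5+4) + 4·(7+8) = 2·9 + 4·15 = 18 + 60 = 78°C.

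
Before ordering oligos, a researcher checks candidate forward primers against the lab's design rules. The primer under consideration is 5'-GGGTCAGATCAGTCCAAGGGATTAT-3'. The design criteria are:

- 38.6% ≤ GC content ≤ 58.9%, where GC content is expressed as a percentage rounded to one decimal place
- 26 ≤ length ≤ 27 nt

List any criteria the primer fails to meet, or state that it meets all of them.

Fails: length.

Base counts: A=7, T=6, G=8, C=4 (length 25).
GC content: GC 12/25 = 48.0% ✓
length: length 25, outside 26–27 ✗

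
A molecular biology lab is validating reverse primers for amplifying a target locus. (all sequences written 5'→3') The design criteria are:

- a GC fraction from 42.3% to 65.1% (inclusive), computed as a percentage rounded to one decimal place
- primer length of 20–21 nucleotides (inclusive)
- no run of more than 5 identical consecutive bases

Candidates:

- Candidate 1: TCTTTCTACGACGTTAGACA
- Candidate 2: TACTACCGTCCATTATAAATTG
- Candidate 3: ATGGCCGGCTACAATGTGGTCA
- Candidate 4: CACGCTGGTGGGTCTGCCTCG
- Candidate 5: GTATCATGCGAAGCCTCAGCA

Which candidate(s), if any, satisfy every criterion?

Candidate 5 only.

Candidate 1 (20 nt, A=5 T=7 G=3 C=5): GC 8/20 = 40.0%, outside 42.3–65.1% ✗; length 20 ✓; longest run = 3 ✓ — fails.
Candidate 2 (22 nt, A=7 T=8 G=2 C=5): GC 7/22 = 31.8%, outside 42.3–65.1% ✗; length 22, outside 20–21 ✗; longest run = 3 ✓ — fails.
Candidate 3 (22 nt, A=5 T=5 G=7 C=5): GC 12/22 = 54.5% ✓; length 22, outside 20–21 ✗; longest run = 2 ✓ — fails.
Candidate 4 (21 nt, A=1 T=5 G=8 C=7): GC 15/21 = 71.4%, outside 42.3–65.1% ✗; length 21 ✓; longest run = 3 ✓ — fails.
Candidate 5 (21 nt, A=6 T=4 G=5 C=6): GC 11/21 = 52.4% ✓; length 21 ✓; longest run = 2 ✓ — passes.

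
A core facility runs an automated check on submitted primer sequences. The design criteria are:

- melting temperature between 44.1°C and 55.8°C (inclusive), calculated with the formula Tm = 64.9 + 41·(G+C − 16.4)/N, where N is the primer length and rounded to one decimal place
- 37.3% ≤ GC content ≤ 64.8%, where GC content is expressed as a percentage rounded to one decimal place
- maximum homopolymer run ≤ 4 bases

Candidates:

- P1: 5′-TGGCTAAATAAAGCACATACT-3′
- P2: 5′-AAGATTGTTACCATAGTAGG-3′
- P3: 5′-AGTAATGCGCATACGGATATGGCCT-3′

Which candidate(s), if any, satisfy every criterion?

P1 (21 nt, A=9 T=5 G=3 C=4): Tm = 64.9 + 41·(7 − 16.4)/21 = 46.5°C ✓; GC 7/21 = 33.3%, outside 37.3–64.8% ✗; longest run = 3 ✓ — fails.
P2 (20 nt, A=7 T=6 G=5 C=2): Tm = 64.9 + 41·(7 − 16.4)/20 = 45.6°C ✓; GC 7/20 = 35.0%, outside 37.3–64.8% ✗; longest run = 2 ✓ — fails.
P3 (25 nt, A=7 T=6 G=7 C=5): Tm = 64.9 + 41·(12 − 16.4)/25 = 57.7°C, outside 44.1–55.8°C ✗; GC 12/25 = 48.0% ✓; longest run = 2 ✓ — fails.

None of the candidates satisfy all criteria.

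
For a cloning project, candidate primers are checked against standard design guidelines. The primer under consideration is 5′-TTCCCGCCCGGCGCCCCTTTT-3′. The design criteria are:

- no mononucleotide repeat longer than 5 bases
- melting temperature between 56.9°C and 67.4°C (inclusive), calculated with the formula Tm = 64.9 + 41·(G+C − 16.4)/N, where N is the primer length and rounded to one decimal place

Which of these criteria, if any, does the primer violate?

Meets all criteria.

Base counts: A=0, T=6, G=4, C=11 (length 21).
homopolymer run: longest run = 4 ✓
Tm: Tm = 64.9 + 41·(15 − 16.4)/21 = 62.2°C ✓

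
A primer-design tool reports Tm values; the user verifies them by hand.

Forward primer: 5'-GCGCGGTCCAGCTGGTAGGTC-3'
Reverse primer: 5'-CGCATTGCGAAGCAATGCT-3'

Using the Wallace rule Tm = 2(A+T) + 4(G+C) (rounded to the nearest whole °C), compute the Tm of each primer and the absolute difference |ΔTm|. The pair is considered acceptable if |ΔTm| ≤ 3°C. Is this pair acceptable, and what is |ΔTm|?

|ΔTm| = 14°C; the pair is not acceptable.

Forward: A=2 T=4 G=9 C=6 → Tm = 2·6 + 4·15 = 72°C.
Reverse: A=5 T=4 G=5 C=5 → Tm = 2·9 + 4·10 = 58°C.
|ΔTm| = |72 − 58| = 14°C, > 3°C.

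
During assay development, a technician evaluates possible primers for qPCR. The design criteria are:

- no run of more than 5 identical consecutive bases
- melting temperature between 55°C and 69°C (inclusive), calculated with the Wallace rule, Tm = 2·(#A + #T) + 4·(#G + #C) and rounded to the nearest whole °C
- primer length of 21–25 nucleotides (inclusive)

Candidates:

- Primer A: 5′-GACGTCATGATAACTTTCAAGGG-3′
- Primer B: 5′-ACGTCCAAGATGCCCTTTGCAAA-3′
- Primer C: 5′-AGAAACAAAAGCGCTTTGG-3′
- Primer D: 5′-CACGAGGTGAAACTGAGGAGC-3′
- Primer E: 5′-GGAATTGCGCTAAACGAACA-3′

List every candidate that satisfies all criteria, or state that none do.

Primer A (23 nt, A=7 T=6 G=6 C=4): longest run = 3 ✓; Tm = 2·13 + 4·10 = 66°C ✓; length 23 ✓ — passes.
Primer B (23 nt, A=7 T=5 G=4 C=7): longest run = 3 ✓; Tm = 2·12 + 4·11 = 68°C ✓; length 23 ✓ — passes.
Primer C (19 nt, A=8 T=3 G=5 C=3): longest run = 4 ✓; Tm = 2·11 + 4·8 = 54°C, outside 55–69°C ✗; length 19, outside 21–25 ✗ — fails.
Primer D (21 nt, A=7 T=2 G=8 C=4): longest run = 3 ✓; Tm = 2·9 + 4·12 = 66°C ✓; length 21 ✓ — passes.
Primer E (20 nt, A=8 T=3 G=5 C=4): longest run = 3 ✓; Tm = 2·11 + 4·9 = 58°C ✓; length 20, outside 21–25 ✗ — fails.

Primer A, Primer B and Primer D.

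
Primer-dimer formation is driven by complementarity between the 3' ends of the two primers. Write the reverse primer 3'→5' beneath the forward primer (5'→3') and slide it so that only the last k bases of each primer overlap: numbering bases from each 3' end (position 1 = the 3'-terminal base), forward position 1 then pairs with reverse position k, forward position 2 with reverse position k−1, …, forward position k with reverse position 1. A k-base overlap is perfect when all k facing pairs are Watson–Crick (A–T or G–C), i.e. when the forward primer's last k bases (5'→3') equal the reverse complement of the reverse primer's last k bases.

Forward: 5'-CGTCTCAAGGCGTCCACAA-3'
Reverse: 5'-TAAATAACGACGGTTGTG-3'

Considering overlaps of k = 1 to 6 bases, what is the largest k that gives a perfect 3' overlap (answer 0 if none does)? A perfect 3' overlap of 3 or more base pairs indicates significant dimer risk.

Last 6 bases (5'→3') — forward …CCACAA, reverse …GTTGTG.
Reverse complement of the reverse primer's last 6 bases: CACAAC; its first k bases are the reverse complement of the reverse primer's last k bases, so a perfect k-base overlap needs the forward primer's last k bases to equal them.
Comparing (forward last k vs required): k=1: A vs C ✗; k=2: AA vs CA ✗; k=3: CAA vs CAC ✗; k=4: ACAA vs CACA ✗; k=5: CACAA vs CACAA ✓; k=6: CCACAA vs CACAAC ✗.
Only k = 5 is perfect, so the longest perfect 3' overlap is 5.

Longest perfect overlap: 5 complementary base pairs; significant dimer risk (threshold 3).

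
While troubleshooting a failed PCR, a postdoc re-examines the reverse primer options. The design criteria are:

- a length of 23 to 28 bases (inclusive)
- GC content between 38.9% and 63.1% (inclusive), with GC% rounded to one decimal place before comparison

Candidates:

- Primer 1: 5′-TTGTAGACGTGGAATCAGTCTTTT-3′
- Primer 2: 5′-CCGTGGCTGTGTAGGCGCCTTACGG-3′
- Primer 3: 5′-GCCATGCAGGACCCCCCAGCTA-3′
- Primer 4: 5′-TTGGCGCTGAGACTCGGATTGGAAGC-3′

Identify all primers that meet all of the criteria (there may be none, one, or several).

Primer 4 only.

Primer 1 (24 nt, A=5 T=10 G=6 C=3): length 24 ✓; GC 9/24 = 37.5%, outside 38.9–63.1% ✗ — fails.
Primer 2 (25 nt, A=2 T=6 G=10 C=7): length 25 ✓; GC 17/25 = 68.0%, outside 38.9–63.1% ✗ — fails.
Primer 3 (22 nt, A=5 T=2 G=5 C=10): length 22, outside 23–28 ✗; GC 15/22 = 68.2%, outside 38.9–63.1% ✗ — fails.
Primer 4 (26 nt, A=5 T=6 G=10 C=5): length 26 ✓; GC 15/26 = 57.7% ✓ — passes.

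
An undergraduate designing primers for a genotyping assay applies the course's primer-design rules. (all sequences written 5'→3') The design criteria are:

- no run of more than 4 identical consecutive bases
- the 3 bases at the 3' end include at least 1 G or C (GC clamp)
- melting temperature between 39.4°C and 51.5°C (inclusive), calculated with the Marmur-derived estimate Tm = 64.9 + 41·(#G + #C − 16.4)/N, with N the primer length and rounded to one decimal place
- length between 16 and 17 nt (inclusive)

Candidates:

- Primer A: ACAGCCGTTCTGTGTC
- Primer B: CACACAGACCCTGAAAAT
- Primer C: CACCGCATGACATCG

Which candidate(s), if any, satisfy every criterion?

Primer A (16 nt, A=2 T=5 G=4 C=5): longest run = 2 ✓; 3' end GTC has 2 G/C ✓; Tm = 64.9 + 41·(9 − 16.4)/16 = 45.9°C ✓; length 16 ✓ — passes.
Primer B (18 nt, A=8 T=2 G=2 C=6): longest run = 4 ✓; 3' end AAT has 0 G/C, need ≥1 ✗; Tm = 64.9 + 41·(8 − 16.4)/18 = 45.8°C ✓; length 18, outside 16–17 ✗ — fails.
Primer C (15 nt, A=4 T=2 G=3 C=6): longest run = 2 ✓; 3' end TCG has 2 G/C ✓; Tm = 64.9 + 41·(9 − 16.4)/15 = 44.7°C ✓; length 15, outside 16–17 ✗ — fails.

Primer A only.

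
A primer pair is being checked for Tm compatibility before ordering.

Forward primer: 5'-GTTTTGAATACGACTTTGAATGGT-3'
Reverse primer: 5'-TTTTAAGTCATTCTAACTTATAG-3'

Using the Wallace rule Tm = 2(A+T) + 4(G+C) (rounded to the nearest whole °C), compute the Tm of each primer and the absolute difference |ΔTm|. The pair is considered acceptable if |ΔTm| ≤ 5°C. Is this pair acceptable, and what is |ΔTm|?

|ΔTm| = 8°C; the pair is not acceptable.

Forward: A=6 T=10 G=6 C=2 → Tm = 2·16 + 4·8 = 64°C.
Reverse: A=7 T=11 G=2 C=3 → Tm = 2·18 + 4·5 = 56°C.
|ΔTm| = |64 − 56| = 8°C, > 5°C.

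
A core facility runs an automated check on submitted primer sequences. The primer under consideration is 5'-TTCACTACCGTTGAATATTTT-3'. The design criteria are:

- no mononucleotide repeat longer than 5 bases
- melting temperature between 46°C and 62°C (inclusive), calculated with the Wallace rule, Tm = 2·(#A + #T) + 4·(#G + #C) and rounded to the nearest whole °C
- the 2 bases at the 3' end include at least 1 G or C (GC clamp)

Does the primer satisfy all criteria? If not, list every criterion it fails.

Base counts: A=5, T=10, G=2, C=4 (length 21).
homopolymer run: longest run = 4 ✓
Tm: Tm = 2·15 + 4·6 = 54°C ✓
GC clamp: 3' end TT has 0 G/C, need ≥1 ✗

Fails: GC clamp.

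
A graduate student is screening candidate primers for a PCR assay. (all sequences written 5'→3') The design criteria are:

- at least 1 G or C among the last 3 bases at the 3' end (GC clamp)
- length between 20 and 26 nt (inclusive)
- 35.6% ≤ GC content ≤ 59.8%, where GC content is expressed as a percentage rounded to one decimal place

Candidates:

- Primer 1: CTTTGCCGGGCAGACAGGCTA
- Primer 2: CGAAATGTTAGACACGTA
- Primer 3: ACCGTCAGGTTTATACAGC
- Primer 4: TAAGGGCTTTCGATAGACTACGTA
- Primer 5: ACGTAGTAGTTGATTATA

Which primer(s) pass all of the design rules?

Primer 4 only.

Primer 1 (21 nt, A=4 T=4 G=7 C=6): 3' end CTA has 1 G/C ✓; length 21 ✓; GC 13/21 = 61.9%, outside 35.6–59.8% ✗ — fails.
Primer 2 (18 nt, A=7 T=4 G=4 C=3): 3' end GTA has 1 G/C ✓; length 18, outside 20–26 ✗; GC 7/18 = 38.9% ✓ — fails.
Primer 3 (19 nt, A=5 T=5 G=4 C=5): 3' end AGC has 2 G/C ✓; length 19, outside 20–26 ✗; GC 9/19 = 47.4% ✓ — fails.
Primer 4 (24 nt, A=7 T=7 G=6 C=4): 3' end GTA has 1 G/C ✓; length 24 ✓; GC 10/24 = 41.7% ✓ — passes.
Primer 5 (18 nt, A=6 T=7 G=4 C=1): 3' end ATA has 0 G/C, need ≥1 ✗; length 18, outside 20–26 ✗; GC 5/18 = 27.8%, outside 35.6–59.8% ✗ — fails.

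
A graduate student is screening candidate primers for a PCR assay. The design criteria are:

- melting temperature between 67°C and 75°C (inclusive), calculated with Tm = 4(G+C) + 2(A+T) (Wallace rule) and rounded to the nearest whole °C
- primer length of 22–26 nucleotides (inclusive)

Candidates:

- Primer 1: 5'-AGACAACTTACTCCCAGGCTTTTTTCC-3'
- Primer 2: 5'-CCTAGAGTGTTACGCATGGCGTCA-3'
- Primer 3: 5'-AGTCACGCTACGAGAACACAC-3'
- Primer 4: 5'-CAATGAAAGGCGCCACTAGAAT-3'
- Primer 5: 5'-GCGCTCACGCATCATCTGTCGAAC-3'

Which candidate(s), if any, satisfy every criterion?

Primer 2 only.

Primer 1 (27 nt, A=6 T=9 G=3 C=9): Tm = 2·15 + 4·12 = 78°C, outside 67–75°C ✗; length 27, outside 22–26 ✗ — fails.
Primer 2 (24 nt, A=5 T=6 G=7 C=6): Tm = 2·11 + 4·13 = 74°C ✓; length 24 ✓ — passes.
Primer 3 (21 nt, A=8 T=2 G=4 C=7): Tm = 2·10 + 4·11 = 64°C, outside 67–75°C ✗; length 21, outside 22–26 ✗ — fails.
Primer 4 (22 nt, A=9 T=3 G=5 C=5): Tm = 2·12 + 4·10 = 64°C, outside 67–75°C ✗; length 22 ✓ — fails.
Primer 5 (24 nt, A=5 T=5 G=5 C=9): Tm = 2·10 + 4·14 = 76°C, outside 67–75°C ✗; length 24 ✓ — fails.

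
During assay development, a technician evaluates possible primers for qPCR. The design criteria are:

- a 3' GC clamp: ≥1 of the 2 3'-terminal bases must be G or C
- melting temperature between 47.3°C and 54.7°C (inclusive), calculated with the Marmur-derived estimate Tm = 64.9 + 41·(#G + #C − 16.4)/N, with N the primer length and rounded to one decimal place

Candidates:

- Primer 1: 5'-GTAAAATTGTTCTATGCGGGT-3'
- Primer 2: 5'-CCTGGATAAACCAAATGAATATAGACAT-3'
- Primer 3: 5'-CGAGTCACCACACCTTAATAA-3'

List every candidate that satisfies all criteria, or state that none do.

Primer 1 (21 nt, A=5 T=8 G=6 C=2): 3' end GT has 1 G/C ✓; Tm = 64.9 + 41·(8 − 16.4)/21 = 48.5°C ✓ — passes.
Primer 2 (28 nt, A=13 T=6 G=4 C=5): 3' end AT has 0 G/C, need ≥1 ✗; Tm = 64.9 + 41·(9 − 16.4)/28 = 54.1°C ✓ — fails.
Primer 3 (21 nt, A=8 T=4 G=2 C=7): 3' end AA has 0 G/C, need ≥1 ✗; Tm = 64.9 + 41·(9 − 16.4)/21 = 50.5°C ✓ — fails.

Primer 1 only.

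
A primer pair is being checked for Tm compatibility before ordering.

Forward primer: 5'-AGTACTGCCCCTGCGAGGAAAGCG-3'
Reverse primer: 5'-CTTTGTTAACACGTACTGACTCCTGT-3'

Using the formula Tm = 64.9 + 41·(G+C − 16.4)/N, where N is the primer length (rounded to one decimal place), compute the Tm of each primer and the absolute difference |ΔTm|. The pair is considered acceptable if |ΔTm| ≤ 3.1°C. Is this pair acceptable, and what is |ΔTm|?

Forward: G+C = 15, N = 24 → Tm = 64.9 + 41·(15 − 16.4)/24 = 62.5°C.
Reverse: G+C = 11, N = 26 → Tm = 64.9 + 41·(11 − 16.4)/26 = 56.4°C.
|ΔTm| = |62.5 − 56.4| = 6.1°C, > 3.1°C.

|ΔTm| = 6.1°C; the pair is not acceptable.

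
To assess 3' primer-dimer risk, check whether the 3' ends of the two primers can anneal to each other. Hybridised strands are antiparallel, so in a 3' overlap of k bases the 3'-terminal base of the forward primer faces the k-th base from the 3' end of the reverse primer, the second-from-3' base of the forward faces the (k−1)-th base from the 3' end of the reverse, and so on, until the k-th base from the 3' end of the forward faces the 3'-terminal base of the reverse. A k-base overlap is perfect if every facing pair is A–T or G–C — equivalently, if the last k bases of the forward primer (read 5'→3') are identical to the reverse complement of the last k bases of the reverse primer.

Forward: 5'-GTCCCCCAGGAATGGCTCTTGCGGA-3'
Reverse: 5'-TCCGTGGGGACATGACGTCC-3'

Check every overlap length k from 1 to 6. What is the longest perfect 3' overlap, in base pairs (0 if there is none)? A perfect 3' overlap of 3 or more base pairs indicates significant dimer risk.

Last 6 bases (5'→3') — forward …TGCGGA, reverse …ACGTCC.
Reverse complement of the reverse primer's last 6 bases: GGACGT; its first k bases are the reverse complement of the reverse primer's last k bases, so a perfect k-base overlap needs the forward primer's last k bases to equal them.
Comparing (forward last k vs required): k=1: A vs G ✗; k=2: GA vs GG ✗; k=3: GGA vs GGA ✓; k=4: CGGA vs GGAC ✗; k=5: GCGGA vs GGACG ✗; k=6: TGCGGA vs GGACGT ✗.
Only k = 3 is perfect, so the longest perfect 3' overlap is 3.

Longest perfect overlap: 3 complementary base pairs; significant dimer risk (threshold 3).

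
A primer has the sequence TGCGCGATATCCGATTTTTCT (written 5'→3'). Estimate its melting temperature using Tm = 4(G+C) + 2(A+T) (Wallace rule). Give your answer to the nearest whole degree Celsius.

60°C

Base counts: A=3, T=9, G=4, C=5 (length 21).
Tm = 2·(3+9) + 4·(4+5) = 2·12 + 4·9 = 24 + 36 = 60°C.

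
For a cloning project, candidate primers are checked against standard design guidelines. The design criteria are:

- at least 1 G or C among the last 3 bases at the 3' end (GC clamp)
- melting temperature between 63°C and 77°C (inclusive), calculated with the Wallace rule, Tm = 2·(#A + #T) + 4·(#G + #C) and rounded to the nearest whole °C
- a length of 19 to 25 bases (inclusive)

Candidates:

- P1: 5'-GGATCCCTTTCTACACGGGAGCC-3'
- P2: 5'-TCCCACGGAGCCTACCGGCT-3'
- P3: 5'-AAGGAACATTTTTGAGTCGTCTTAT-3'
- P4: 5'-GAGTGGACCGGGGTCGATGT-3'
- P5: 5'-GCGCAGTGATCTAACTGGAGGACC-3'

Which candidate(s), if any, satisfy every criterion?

P1, P2, P4 and P5.

P1 (23 nt, A=4 T=5 G=6 C=8): 3' end GCC has 3 G/C ✓; Tm = 2·9 + 4·14 = 74°C ✓; length 23 ✓ — passes.
P2 (20 nt, A=3 T=3 G=5 C=9): 3' end GCT has 2 G/C ✓; Tm = 2·6 + 4·14 = 68°C ✓; length 20 ✓ — passes.
P3 (25 nt, A=7 T=10 G=5 C=3): 3' end TAT has 0 G/C, need ≥1 ✗; Tm = 2·17 + 4·8 = 66°C ✓; length 25 ✓ — fails.
P4 (20 nt, A=3 T=4 G=10 C=3): 3' end TGT has 1 G/C ✓; Tm = 2·7 + 4·13 = 66°C ✓; length 20 ✓ — passes.
P5 (24 nt, A=6 T=4 G=8 C=6): 3' end ACC has 2 G/C ✓; Tm = 2·10 + 4·14 = 76°C ✓; length 24 ✓ — passes.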